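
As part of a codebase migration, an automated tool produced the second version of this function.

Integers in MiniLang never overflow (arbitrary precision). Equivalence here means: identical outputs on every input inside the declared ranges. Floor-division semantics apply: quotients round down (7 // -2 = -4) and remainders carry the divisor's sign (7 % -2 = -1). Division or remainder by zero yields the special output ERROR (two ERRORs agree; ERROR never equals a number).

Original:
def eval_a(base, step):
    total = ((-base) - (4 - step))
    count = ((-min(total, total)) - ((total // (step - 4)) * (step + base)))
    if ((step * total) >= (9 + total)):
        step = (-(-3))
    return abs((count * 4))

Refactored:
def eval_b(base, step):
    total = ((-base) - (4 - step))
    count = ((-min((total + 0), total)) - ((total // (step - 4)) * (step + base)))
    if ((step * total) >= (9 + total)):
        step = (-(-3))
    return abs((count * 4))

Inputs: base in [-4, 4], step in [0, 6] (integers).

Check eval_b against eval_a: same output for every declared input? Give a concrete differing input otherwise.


This is a faithful refactor — constant usage differs, and arithmetic usage differs, but the computed results match everywhere.
Spot check at base=-2, step=3 — eval_a: total becomes 1; next count becomes 0; next ((step * total) >= (9 + total)) evaluates to false; next final value 0. eval_b: total becomes 1; next count becomes 0; next ((step * total) >= (9 + total)) evaluates to false; next final value 0. Both give 0.
Across all 63 domain points the two functions coincide.
verdict: equivalent


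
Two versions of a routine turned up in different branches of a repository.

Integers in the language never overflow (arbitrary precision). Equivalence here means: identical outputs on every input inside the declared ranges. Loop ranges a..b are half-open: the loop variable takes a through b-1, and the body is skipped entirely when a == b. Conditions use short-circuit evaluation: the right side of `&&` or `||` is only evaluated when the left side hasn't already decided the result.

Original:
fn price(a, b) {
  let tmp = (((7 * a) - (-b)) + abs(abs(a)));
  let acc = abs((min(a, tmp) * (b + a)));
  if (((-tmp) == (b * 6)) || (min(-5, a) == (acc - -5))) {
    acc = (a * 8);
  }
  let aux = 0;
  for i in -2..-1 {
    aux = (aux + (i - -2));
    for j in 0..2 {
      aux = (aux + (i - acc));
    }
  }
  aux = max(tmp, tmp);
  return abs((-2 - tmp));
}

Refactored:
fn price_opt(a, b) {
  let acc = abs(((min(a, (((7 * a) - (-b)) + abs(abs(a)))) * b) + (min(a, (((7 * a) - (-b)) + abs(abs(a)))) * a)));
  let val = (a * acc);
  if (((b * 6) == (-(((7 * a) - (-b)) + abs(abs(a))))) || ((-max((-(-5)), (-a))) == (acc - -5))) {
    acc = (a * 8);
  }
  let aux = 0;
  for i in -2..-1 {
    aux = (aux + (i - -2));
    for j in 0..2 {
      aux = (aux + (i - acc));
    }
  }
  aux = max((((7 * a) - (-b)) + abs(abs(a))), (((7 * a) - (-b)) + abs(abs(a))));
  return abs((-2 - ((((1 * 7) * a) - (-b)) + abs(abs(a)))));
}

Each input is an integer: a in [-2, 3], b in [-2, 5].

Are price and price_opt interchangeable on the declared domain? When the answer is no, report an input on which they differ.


The two versions differ — the changes include min/max/abs usage differs, local variable names differ, arithmetic usage differs, constant usage differs.
Tracing a=3, b=3: price: tmp=27, then acc=18, then (((-tmp) == (b * 6)) || (min(-5, a) == (acc - -5))) is false, then aux=0, then (i=-2), then aux=0, then (j=0), then aux=-20, then (j=1), then aux=-40, then aux=27, then returns 29 | price_opt: acc=18, then val=54, then (((b * 6) == (-(((7 * a) - (-b)) + abs(abs(a))))) || ((-max((-(-5)), (-a))) == (acc - -5))) is false, then aux=0, then (i=-2), then aux=0, then (j=0), then aux=-20, then (j=1), then aux=-40, then aux=27, then returns 29 — matching result 29.
Sweeping the whole domain (48 inputs) finds no disagreement.
verdict: equivalent


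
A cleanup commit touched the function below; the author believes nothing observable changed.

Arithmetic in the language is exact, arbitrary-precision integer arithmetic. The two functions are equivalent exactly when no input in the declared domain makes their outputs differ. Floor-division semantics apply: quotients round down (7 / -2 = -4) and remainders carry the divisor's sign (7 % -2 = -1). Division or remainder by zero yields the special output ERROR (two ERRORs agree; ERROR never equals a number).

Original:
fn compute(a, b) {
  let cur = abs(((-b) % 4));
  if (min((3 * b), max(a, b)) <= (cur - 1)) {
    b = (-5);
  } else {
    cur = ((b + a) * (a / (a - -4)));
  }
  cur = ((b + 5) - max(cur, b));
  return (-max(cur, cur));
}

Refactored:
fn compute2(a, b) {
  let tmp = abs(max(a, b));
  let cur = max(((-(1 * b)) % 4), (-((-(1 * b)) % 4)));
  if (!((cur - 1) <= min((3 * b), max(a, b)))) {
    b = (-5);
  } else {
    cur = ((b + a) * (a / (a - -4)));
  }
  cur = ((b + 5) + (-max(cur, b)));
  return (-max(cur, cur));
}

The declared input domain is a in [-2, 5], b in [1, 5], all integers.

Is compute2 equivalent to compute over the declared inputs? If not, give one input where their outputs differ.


Run the pair on a=2, b=1.
compute: cur=3, then (min((3 * b), max(a, b)) <= (cur - 1)) is true, then b=-5, then cur=-3, then returns 3
compute2: tmp=2, then cur=3, then (!((cur - 1) <= min((3 * b), max(a, b)))) is false, then cur=0, then cur=5, then returns -5
3 vs -5 — the two versions disagree here.
verdict: not equivalent; witness: a=2, b=1


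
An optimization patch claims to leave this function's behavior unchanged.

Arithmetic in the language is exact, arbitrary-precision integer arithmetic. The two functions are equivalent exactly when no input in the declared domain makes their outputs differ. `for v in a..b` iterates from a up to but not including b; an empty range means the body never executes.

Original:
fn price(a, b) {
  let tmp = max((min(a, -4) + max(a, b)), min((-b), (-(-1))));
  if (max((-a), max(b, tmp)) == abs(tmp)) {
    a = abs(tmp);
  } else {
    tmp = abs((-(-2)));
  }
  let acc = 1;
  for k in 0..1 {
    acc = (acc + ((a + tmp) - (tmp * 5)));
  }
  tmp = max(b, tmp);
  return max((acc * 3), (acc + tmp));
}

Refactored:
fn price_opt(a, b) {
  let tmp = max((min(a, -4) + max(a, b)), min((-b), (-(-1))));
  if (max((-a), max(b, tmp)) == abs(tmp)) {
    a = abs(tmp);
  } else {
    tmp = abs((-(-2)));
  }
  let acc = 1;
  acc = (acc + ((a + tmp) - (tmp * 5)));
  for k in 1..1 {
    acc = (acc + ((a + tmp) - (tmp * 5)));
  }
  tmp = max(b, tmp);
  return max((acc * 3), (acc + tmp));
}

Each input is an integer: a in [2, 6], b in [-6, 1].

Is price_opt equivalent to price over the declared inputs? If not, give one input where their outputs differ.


Behavior is preserved: although statement counts differ; also constant usage differs; also loop structure differs; also arithmetic usage differs, the outputs never diverge.
One worked example (a=4, b=-5) — price: tmp=1, then (max((-a), max(b, tmp)) == abs(tmp)) is true, then a=1, then acc=1, then (k=0), then acc=-2, then tmp=1, then returns -1; price_opt: tmp=1, then (max((-a), max(b, tmp)) == abs(tmp)) is true, then a=1, then acc=1, then acc=-2, then the loop over k runs zero times, then tmp=1, then returns -1; agreement on -1.
An exhaustive pass over the 40 declared inputs shows identical outputs.
verdict: equivalent


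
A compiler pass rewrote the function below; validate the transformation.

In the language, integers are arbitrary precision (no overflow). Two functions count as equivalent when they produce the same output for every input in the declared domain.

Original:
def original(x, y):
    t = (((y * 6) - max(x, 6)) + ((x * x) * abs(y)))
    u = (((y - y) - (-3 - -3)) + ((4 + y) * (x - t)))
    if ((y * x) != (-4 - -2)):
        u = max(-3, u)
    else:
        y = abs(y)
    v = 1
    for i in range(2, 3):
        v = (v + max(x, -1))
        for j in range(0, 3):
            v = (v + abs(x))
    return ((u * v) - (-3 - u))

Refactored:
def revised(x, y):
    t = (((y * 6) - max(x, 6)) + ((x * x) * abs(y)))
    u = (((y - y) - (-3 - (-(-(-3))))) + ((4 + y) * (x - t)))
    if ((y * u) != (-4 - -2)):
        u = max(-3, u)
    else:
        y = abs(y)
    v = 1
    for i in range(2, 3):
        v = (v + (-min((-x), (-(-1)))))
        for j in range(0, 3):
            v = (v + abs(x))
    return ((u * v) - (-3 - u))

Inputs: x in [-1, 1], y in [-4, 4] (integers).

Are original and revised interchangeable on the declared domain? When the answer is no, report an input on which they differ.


Evaluate both at x=-1, y=2.
original: t := 8 | u := -54 | ((y * x) != (-4 - -2)): false | y := 2 | v := 1 | iter i=2: | v := 0 | iter j=0: | v := 1 | iter j=1: | v := 2 | iter j=2: | v := 3 | result -213
revised: t := 8 | u := -54 | ((y * u) != (-4 - -2)): true | u := -3 | v := 1 | iter i=2: | v := 0 | iter j=0: | v := 1 | iter j=1: | v := 2 | iter j=2: | v := 3 | result -9
-213 against -9: the behavior changed.
verdict: not equivalent; witness: x=-1, y=2


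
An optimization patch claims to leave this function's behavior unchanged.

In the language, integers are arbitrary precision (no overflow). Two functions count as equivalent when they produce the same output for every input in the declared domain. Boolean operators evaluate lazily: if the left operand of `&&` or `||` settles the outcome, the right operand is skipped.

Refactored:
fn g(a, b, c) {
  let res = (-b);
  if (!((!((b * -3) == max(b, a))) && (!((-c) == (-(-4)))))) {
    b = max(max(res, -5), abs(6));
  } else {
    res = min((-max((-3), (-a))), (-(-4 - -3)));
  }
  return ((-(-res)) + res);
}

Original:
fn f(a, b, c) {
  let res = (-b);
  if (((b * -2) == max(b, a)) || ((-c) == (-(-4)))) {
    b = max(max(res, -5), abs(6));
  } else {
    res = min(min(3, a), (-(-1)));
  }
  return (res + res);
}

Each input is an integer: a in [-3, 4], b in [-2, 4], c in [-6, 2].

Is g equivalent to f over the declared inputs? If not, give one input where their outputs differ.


Not equivalent: a=4, b=-2, c=-6 separates them (4 vs 2).
f: res becomes 2; next (((b * -2) == max(b, a)) || ((-c) == (-(-4)))) evaluates to true; next b becomes 6; next final value 4
g: res becomes 2; next (!((!((b * -3) == max(b, a))) && (!((-c) == (-(-4)))))) evaluates to false; next res becomes 1; next final value 2
verdict: not equivalent; witness: a=4, b=-2, c=-6


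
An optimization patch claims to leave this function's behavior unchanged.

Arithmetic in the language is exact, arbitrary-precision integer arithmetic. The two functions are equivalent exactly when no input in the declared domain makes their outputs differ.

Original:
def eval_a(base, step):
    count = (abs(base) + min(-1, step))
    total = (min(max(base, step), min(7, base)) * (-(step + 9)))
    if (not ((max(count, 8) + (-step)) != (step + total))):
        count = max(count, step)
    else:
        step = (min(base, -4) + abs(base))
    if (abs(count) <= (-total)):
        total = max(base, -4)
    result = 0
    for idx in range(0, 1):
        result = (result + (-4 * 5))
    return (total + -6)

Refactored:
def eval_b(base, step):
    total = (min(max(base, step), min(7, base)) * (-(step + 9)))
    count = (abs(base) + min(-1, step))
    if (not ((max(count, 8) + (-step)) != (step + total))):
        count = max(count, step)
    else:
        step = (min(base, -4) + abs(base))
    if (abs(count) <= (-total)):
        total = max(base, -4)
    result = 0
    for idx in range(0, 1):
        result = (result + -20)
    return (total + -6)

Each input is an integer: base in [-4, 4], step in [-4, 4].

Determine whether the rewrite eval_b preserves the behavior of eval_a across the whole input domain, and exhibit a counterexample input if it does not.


The two are interchangeable: constant usage differs, plus arithmetic usage differs, and every declared input agrees.
One worked example (base=-1, step=-3) — eval_a: count=-2, then total=6, then (not ((max(count, 8) + (-step)) != (step + total))) is false, then step=-3, then (abs(count) <= (-total)) is false, then result=0, then (idx=0), then result=-20, then returns 0; eval_b: total=6, then count=-2, then (not ((max(count, 8) + (-step)) != (step + total))) is false, then step=-3, then (abs(count) <= (-total)) is false, then result=0, then (idx=0), then result=-20, then returns 0; agreement on 0.
Across all 81 domain points the two functions coincide.
verdict: equivalent


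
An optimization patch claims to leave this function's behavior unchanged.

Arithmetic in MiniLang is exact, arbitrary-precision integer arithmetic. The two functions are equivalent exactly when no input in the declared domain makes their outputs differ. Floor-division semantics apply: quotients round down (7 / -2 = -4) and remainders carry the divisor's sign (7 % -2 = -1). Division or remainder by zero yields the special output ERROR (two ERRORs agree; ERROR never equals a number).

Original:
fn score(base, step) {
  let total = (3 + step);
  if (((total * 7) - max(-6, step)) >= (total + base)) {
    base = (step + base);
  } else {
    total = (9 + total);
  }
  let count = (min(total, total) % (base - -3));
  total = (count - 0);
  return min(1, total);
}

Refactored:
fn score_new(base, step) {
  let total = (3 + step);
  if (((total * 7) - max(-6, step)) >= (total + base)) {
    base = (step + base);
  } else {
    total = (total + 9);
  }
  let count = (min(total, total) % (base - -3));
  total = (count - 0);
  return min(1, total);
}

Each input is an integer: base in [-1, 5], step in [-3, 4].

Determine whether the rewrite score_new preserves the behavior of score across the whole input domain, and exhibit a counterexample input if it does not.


Equivalent — the differences include same computation, different form, yet no declared input distinguishes the two.
One worked example (base=-1, step=2) — score: total becomes 5; next (((total * 7) - max(-6, step)) >= (total + base)) evaluates to true; next base becomes 1; next count becomes 1; next total becomes 1; next final value 1; score_new: total becomes 5; next (((total * 7) - max(-6, step)) >= (total + base)) evaluates to true; next base becomes 1; next count becomes 1; next total becomes 1; next final value 1; agreement on 1.
Sweeping the whole domain (56 inputs) finds no disagreement.
verdict: equivalent


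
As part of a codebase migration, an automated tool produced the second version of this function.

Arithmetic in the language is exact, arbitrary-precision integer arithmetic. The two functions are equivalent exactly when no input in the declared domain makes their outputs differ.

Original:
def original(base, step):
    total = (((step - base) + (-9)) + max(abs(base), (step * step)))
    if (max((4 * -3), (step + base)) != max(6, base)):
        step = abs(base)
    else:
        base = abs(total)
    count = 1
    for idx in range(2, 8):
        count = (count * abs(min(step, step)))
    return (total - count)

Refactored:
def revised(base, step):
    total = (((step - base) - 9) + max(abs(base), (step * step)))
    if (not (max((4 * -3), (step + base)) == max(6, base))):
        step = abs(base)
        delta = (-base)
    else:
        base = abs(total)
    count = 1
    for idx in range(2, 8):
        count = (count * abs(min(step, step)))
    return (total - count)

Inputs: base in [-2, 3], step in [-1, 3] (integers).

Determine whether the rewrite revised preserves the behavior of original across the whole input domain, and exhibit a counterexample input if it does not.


Reading the diff, among the changes: local variable names differ; also arithmetic usage differs; also comparison usage differs; also boolean connective usage differs; also statement counts differ.
Tracing base=1, step=2: original: total becomes -4; next (max((4 * -3), (step + base)) != max(6, base)) evaluates to true; next step becomes 1; next count becomes 1; next at idx=2:; next count becomes 1; next at idx=3:; next count becomes 1; next at idx=4:; next count becomes 1; next at idx=5:; next count becomes 1; next at idx=6:; next count becomes 1; next at idx=7:; next count becomes 1; next final value -5 | revised: total becomes -4; next (not (max((4 * -3), (step + base)) == max(6, base))) evaluates to true; next step becomes 1; next delta becomes -1; next count becomes 1; next at idx=2:; next count becomes 1; next at idx=3:; next count becomes 1; next at idx=4:; next count becomes 1; next at idx=5:; next count becomes 1; next at idx=6:; next count becomes 1; next at idx=7:; next count becomes 1; next final value -5 — matching result -5.
Every one of the 30 inputs gives matching results.
verdict: equivalent


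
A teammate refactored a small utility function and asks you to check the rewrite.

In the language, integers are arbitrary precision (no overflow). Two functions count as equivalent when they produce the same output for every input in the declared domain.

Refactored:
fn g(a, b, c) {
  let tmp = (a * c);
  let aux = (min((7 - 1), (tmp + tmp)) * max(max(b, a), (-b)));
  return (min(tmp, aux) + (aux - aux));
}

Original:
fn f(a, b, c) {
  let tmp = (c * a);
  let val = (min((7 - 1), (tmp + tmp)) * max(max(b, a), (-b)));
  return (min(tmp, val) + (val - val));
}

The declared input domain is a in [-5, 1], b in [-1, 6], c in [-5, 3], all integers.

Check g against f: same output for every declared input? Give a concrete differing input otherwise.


Behavior is preserved: although local variable names differ, the outputs never diverge.
One worked example (a=-4, b=4, c=3) — f: tmp = -12; val = -96; return -96; g: tmp = -12; aux = -96; return -96; agreement on -96.
An exhaustive pass over the 504 declared inputs shows identical outputs.
verdict: equivalent


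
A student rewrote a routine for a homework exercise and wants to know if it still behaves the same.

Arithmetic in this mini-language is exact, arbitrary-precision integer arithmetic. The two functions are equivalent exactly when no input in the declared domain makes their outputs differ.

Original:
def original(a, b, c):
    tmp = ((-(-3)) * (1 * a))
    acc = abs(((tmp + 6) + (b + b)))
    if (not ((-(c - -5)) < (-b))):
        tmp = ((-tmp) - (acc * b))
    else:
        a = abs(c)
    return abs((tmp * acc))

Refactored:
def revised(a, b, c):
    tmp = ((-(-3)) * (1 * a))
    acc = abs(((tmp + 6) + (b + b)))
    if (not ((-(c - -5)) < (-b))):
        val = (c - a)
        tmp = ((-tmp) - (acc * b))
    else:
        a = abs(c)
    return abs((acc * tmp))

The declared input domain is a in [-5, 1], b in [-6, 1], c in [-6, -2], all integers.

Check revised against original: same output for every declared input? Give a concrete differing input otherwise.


A substantive addition is an assignment to `val` whose value nothing reads; no result depends on it.
As a probe, take a=-2, b=0, c=-2: original runs tmp = -6; acc = 0; (not ((-(c - -5)) < (-b))) -> false; a = 2; return 0; revised runs tmp = -6; acc = 0; (not ((-(c - -5)) < (-b))) -> false; a = 2; return 0; both end at 0.
Sweeping the whole domain (280 inputs) finds no disagreement.
verdict: equivalent


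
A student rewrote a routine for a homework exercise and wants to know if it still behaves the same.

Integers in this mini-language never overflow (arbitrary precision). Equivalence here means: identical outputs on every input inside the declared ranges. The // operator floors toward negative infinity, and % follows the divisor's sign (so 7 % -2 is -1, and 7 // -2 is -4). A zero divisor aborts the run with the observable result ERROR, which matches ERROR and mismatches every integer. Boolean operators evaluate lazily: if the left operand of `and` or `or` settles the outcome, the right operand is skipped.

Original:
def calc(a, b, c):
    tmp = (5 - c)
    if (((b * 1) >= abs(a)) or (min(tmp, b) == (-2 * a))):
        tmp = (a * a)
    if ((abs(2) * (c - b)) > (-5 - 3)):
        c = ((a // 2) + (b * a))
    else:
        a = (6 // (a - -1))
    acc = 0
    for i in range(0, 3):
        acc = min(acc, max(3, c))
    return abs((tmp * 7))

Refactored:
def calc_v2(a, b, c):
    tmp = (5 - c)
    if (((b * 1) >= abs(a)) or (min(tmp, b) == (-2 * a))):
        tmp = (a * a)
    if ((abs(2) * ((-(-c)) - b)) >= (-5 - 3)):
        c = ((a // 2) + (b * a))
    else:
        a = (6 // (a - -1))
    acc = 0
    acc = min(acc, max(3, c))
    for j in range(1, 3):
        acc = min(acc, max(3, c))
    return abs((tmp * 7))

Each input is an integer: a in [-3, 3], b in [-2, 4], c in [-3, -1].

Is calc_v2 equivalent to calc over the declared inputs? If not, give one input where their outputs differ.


The rewrite breaks on a=-1, b=1, c=-3, where the results are ERROR and 7.
calc: tmp := 8 | (((b * 1) >= abs(a)) or (min(tmp, b) == (-2 * a))): true | tmp := 1 | ((abs(2) * (c - b)) > (-5 - 3)): false | divide-by-zero, output ERROR
calc_v2: tmp := 8 | (((b * 1) >= abs(a)) or (min(tmp, b) == (-2 * a))): true | tmp := 1 | ((abs(2) * ((-(-c)) - b)) >= (-5 - 3)): true | c := -2 | acc := 0 | acc := 0 | iter j=1: | acc := 0 | iter j=2: | acc := 0 | result 7
verdict: not equivalent; witness: a=-1, b=1, c=-3


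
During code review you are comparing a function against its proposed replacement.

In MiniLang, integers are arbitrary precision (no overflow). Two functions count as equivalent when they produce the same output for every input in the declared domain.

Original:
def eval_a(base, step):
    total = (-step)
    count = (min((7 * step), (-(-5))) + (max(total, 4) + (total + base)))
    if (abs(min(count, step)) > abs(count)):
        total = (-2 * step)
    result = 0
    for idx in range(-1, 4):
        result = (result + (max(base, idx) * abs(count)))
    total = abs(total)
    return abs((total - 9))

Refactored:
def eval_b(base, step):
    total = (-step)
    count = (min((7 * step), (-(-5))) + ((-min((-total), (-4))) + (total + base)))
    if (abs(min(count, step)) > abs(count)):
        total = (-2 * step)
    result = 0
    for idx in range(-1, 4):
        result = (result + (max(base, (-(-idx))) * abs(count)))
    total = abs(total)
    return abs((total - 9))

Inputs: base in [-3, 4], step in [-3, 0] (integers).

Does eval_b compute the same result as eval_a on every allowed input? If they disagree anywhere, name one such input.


This is a faithful refactor — min/max/abs usage differs, but the computed results match everywhere.
Tracing base=-1, step=-3: eval_a: total=3, then count=-15, then (abs(min(count, step)) > abs(count)) is false, then result=0, then (idx=-1), then result=-15, then (idx=0), then result=-15, then (idx=1), then result=0, then (idx=2), then result=30, then (idx=3), then result=75, then total=3, then returns 6 | eval_b: total=3, then count=-15, then (abs(min(count, step)) > abs(count)) is false, then result=0, then (idx=-1), then result=-15, then (idx=0), then result=-15, then (idx=1), then result=0, then (idx=2), then result=30, then (idx=3), then result=75, then total=3, then returns 6 — matching result 6.
Across all 32 domain points the two functions coincide.
verdict: equivalent


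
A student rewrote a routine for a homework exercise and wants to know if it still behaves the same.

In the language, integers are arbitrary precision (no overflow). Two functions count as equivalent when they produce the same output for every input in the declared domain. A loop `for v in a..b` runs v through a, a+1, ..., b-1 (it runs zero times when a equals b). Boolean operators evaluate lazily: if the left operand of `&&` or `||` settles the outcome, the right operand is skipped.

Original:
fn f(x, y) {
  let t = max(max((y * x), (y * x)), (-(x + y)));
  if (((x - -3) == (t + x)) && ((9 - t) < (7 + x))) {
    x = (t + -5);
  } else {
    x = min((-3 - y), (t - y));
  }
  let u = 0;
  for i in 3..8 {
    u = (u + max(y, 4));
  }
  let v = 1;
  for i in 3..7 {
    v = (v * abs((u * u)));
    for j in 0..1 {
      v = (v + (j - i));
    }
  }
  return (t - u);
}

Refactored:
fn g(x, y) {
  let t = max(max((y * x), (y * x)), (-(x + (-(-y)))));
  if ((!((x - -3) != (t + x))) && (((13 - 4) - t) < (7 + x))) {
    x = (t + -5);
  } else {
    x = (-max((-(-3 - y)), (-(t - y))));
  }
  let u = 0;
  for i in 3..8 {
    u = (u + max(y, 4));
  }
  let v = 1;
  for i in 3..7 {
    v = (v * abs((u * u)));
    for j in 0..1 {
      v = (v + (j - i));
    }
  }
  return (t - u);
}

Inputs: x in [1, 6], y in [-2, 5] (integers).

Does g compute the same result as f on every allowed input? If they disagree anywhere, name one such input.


Comparing the listings, the differences include: arithmetic usage differs, plus constant usage differs, plus comparison usage differs, plus boolean connective usage differs, plus min/max/abs usage differs.
Spot check at x=6, y=3 — f: t becomes 18; next (((x - -3) == (t + x)) && ((9 - t) < (7 + x))) evaluates to false; next x becomes -6; next u becomes 0; next at i=3:; next u becomes 4; next at i=4:; next u becomes 8; next at i=5:; next u becomes 12; next at i=6:; next u becomes 16; next at i=7:; next u becomes 20; next v becomes 1; next at i=3:; next v becomes 400; next at j=0:; next v becomes 397; next at i=4:; next v becomes 158800; next at j=0:; next v becomes 158796; next at i=5:; next v becomes 63518400; next at j=0:; next v becomes 63518395; next at i=6:; next v becomes 25407358000; next at j=0:; next v becomes 25407357994; next final value -2. g: t becomes 18; next ((!((x - -3) != (t + x))) && (((13 - 4) - t) < (7 + x))) evaluates to false; next x becomes -6; next u becomes 0; next at i=3:; next u becomes 4; next at i=4:; next u becomes 8; next at i=5:; next u becomes 12; next at i=6:; next u becomes 16; next at i=7:; next u becomes 20; next v becomes 1; next at i=3:; next v becomes 400; next at j=0:; next v becomes 397; next at i=4:; next v becomes 158800; next at j=0:; next v becomes 158796; next at i=5:; next v becomes 63518400; next at j=0:; next v becomes 63518395; next at i=6:; next v becomes 25407358000; next at j=0:; next v becomes 25407357994; next final value -2. Both give -2.
Sweeping the whole domain (48 inputs) finds no disagreement.
verdict: equivalent


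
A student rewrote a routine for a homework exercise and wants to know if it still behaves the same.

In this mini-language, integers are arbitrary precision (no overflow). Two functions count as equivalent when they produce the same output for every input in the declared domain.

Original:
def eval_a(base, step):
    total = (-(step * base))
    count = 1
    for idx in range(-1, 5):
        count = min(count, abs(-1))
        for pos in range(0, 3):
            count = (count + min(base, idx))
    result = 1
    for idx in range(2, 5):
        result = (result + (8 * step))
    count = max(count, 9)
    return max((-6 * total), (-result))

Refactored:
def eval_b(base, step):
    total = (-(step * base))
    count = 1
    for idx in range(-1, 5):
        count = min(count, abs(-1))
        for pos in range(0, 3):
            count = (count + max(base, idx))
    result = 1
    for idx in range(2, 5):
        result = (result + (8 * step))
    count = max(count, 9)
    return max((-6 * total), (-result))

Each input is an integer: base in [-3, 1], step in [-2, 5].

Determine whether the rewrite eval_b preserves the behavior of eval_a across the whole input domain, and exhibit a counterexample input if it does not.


The edit looks behavioral (`min(base, idx)` became `max(base, idx)`), but over these ranges it never changes the outcome; all 40 inputs agree.
verdict: equivalent


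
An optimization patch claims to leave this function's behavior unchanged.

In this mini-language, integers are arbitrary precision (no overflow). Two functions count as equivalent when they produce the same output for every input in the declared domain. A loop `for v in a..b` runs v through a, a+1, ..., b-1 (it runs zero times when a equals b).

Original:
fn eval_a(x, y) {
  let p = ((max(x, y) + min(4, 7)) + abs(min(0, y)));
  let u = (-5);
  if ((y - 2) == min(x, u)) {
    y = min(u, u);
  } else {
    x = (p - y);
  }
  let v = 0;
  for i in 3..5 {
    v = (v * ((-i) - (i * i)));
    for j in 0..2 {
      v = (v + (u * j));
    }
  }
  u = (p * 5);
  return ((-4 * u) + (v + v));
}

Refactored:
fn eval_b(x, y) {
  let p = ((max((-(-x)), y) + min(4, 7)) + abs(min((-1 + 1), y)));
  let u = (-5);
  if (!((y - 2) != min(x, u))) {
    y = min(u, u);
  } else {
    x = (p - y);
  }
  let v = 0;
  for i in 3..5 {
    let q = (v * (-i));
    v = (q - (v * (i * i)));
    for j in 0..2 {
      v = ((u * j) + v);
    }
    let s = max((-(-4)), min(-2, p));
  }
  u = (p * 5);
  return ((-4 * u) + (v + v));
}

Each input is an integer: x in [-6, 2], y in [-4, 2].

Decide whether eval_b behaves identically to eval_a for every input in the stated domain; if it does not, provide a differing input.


Side by side, the visible changes include: comparison usage differs, plus min/max/abs usage differs, plus arithmetic usage differs, plus boolean connective usage differs, plus statement counts differ, plus constant usage differs, plus local variable names differ.
As a probe, take x=-6, y=-4: eval_a runs p=4, then u=-5, then ((y - 2) == min(x, u)) is true, then y=-5, then v=0, then (i=3), then v=0, then (j=0), then v=0, then (j=1), then v=-5, then (i=4), then v=100, then (j=0), then v=100, then (j=1), then v=95, then u=20, then returns 110; eval_b runs p=4, then u=-5, then (!((y - 2) != min(x, u))) is true, then y=-5, then v=0, then (i=3), then q=0, then v=0, then (j=0), then v=0, then (j=1), then v=-5, then s=4, then (i=4), then q=20, then v=100, then (j=0), then v=100, then (j=1), then v=95, then s=4, then u=20, then returns 110; both end at 110.
Sweeping the whole domain (63 inputs) finds no disagreement.
verdict: equivalent


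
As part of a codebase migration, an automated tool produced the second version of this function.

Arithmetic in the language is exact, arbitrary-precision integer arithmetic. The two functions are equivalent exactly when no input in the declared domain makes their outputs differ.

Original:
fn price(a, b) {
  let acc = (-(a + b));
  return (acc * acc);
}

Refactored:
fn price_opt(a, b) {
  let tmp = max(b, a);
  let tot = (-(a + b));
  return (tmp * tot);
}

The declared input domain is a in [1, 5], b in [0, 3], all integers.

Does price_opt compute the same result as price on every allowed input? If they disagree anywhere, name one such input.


On input a=1, b=0, price returns 1 while price_opt returns -1.
verdict: not equivalent; witness: a=1, b=0


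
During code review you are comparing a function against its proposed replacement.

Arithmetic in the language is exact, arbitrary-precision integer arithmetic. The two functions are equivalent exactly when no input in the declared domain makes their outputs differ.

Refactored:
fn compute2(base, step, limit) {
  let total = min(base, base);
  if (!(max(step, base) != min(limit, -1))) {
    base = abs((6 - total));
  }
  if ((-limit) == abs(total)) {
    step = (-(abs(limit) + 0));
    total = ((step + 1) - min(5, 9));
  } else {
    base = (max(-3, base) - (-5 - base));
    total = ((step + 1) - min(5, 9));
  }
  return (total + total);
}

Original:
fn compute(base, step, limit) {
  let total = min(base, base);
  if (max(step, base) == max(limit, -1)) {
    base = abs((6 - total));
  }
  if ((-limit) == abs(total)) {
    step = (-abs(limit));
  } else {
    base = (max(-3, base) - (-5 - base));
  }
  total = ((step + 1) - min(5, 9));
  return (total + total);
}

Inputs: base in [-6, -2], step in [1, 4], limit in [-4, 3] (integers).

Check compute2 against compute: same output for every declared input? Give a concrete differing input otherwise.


Equivalent. The suspicious edit (`max(limit, -1)` became `min(limit, -1)`) never changes the result for any input inside the declared domain.
Across all 160 domain points the two functions coincide.
As a probe, take base=-5, step=1, limit=-2: compute runs total := -5 | (max(step, base) == max(limit, -1)): false | ((-limit) == abs(total)): false | base := -3 | total := -3 | result -6; compute2 runs total := -5 | (!(max(step, base) != min(limit, -1))): false | ((-limit) == abs(total)): false | base := -3 | total := -3 | result -6; both end at -6.
verdict: equivalent


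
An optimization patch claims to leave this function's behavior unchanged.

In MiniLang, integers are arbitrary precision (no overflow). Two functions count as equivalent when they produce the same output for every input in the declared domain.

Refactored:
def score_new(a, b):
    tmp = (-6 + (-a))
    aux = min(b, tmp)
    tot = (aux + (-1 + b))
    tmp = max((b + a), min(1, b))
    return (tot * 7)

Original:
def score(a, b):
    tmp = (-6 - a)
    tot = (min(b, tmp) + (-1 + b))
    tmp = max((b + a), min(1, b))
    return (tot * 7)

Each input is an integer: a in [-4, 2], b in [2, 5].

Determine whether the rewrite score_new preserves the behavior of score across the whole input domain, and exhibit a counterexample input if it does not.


Changes here: arithmetic usage differs, and local variable names differ, and statement counts differ; the full 28-point sweep finds no disagreement.
verdict: equivalent


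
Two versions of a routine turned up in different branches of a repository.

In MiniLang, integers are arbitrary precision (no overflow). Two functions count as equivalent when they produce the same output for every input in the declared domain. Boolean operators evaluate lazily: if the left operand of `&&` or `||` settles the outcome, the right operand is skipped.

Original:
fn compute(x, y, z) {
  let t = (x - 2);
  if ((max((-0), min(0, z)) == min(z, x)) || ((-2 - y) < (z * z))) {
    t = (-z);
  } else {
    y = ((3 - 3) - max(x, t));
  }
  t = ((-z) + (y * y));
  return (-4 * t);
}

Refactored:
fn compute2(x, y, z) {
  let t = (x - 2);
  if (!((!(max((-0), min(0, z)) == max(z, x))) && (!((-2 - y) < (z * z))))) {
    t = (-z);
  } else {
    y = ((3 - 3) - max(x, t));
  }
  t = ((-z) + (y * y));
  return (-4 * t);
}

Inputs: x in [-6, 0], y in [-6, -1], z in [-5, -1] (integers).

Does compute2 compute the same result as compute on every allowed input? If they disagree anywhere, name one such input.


The rewrite breaks on x=0, y=-6, z=-2, where the results are -8 and -152.
compute: t=-2, then ((max((-0), min(0, z)) == min(z, x)) || ((-2 - y) < (z * z))) is false, then y=0, then t=2, then returns -8
compute2: t=-2, then (!((!(max((-0), min(0, z)) == max(z, x))) && (!((-2 - y) < (z * z))))) is true, then t=2, then t=38, then returns -152
verdict: not equivalent; witness: x=0, y=-6, z=-2


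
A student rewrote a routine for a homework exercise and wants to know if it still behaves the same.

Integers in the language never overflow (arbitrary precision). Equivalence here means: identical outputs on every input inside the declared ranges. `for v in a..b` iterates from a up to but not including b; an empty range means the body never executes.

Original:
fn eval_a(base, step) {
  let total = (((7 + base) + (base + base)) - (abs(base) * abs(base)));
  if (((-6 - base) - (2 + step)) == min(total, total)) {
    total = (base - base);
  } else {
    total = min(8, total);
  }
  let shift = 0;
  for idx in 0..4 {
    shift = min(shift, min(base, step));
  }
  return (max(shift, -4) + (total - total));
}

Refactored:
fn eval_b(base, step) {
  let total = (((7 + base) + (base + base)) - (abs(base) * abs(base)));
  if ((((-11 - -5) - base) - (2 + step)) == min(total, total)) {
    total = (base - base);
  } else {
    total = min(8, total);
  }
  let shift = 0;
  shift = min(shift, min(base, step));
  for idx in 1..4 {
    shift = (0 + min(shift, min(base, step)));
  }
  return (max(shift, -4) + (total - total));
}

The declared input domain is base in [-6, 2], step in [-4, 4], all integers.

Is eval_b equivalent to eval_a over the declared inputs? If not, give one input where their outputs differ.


Behavior is preserved: although statement counts differ; and constant usage differs; and loop structure differs; and min/max/abs usage differs; and arithmetic usage differs, the outputs never diverge.
One worked example (base=2, step=0) — eval_a: total becomes 9; next (((-6 - base) - (2 + step)) == min(total, total)) evaluates to false; next total becomes 8; next shift becomes 0; next at idx=0:; next shift becomes 0; next at idx=1:; next shift becomes 0; next at idx=2:; next shift becomes 0; next at idx=3:; next shift becomes 0; next final value 0; eval_b: total becomes 9; next ((((-11 - -5) - base) - (2 + step)) == min(total, total)) evaluates to false; next total becomes 8; next shift becomes 0; next shift becomes 0; next at idx=1:; next shift becomes 0; next at idx=2:; next shift becomes 0; next at idx=3:; next shift becomes 0; next final value 0; agreement on 0.
Sweeping the whole domain (81 inputs) finds no disagreement.
verdict: equivalent


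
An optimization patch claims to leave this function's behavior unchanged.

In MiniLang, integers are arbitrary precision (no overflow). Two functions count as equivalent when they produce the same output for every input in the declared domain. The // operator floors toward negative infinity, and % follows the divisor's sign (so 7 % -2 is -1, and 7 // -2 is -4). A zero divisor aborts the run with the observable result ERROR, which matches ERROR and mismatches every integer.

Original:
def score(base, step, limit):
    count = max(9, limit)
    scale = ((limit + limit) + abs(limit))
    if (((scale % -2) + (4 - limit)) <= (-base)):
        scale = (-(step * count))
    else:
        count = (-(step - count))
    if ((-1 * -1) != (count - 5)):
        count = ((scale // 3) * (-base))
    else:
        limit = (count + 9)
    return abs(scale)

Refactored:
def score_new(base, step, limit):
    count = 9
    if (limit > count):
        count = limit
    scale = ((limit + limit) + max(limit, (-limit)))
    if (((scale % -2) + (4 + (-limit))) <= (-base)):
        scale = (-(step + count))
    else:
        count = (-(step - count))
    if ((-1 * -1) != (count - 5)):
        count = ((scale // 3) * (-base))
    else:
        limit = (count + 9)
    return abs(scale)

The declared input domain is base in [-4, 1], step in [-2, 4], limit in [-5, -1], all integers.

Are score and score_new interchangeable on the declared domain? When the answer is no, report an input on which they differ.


Input base=-4, step=-2, limit=-1: 18 from score versus 7 from score_new.
verdict: not equivalent; witness: base=-4, step=-2, limit=-1


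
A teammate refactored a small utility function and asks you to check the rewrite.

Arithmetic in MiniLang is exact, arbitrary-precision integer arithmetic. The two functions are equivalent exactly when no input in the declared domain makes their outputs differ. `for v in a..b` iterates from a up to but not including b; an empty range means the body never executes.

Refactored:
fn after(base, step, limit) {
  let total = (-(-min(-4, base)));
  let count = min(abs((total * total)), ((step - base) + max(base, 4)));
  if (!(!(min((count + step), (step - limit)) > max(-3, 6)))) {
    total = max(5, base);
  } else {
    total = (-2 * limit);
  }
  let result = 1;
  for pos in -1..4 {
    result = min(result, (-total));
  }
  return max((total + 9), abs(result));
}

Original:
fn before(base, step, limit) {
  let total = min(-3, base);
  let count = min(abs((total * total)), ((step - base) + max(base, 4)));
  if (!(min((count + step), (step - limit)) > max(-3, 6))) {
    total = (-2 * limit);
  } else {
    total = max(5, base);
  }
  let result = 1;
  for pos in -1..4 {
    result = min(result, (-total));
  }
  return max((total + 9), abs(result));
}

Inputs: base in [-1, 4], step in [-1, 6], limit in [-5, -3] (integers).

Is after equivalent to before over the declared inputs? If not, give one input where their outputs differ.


The suspicious edit (`-3` became `-4`) never changes the result for any input inside the declared domain; all 144 inputs agree.
verdict: equivalent


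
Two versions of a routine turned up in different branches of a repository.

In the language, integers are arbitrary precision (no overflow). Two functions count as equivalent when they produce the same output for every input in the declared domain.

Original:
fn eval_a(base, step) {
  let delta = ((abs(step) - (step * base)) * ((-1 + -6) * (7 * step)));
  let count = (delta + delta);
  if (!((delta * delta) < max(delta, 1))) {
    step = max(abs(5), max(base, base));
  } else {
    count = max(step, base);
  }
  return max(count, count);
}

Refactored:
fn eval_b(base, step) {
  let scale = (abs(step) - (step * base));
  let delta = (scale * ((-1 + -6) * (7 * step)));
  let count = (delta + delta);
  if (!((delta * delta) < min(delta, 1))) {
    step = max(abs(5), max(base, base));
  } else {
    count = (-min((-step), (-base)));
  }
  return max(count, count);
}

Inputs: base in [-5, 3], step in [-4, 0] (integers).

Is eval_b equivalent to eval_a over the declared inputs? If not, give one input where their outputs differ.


The rewrite breaks on base=-1, step=-4, where the results are -1 and 0.
eval_a: delta = 0; count = 0; (!((delta * delta) < max(delta, 1))) -> false; count = -1; return -1
eval_b: scale = 0; delta = 0; count = 0; (!((delta * delta) < min(delta, 1))) -> true; step = 5; return 0
verdict: not equivalent; witness: base=-1, step=-4
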